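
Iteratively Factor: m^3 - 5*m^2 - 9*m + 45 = (m + 3)*(m^2 - 8*m + 15) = (m - 5)*(m + 3)*(m - 3)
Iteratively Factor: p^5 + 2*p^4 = (p)*(p^4 + 2*p^3) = p*(p + 2)*(p^3) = p^2*(p + 2)*(p^2) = p^3*(p + 2)*(p)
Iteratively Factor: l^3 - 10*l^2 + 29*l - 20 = (l - 4)*(l^2 - 6*l + 5) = (l - 4)*(l - 1)*(l - 5)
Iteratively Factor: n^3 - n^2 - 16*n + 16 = (n - 4)*(n^2 + 3*n - 4) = (n - 4)*(n - 1)*(n + 4)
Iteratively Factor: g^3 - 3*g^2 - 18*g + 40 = (g + 4)*(g^2 - 7*g + 10) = (g - 2)*(g + 4)*(g - 5)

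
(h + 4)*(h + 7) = h^2 + 11*h + 28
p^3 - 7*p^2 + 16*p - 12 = (p - 3)*(p - 2)^2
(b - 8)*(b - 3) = b^2 - 11*b + 24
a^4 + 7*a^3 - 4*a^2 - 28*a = a*(a - 2)*(a + 2)*(a + 7)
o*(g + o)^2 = g^2*o + 2*g*o^2 + o^3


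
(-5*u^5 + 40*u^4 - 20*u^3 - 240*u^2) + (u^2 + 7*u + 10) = -5*u^5 + 40*u^4 - 20*u^3 - 239*u^2 + 7*u + 10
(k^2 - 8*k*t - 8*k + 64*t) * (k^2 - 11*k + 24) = k^4 - 8*k^3*t - 19*k^3 + 152*k^2*t + 112*k^2 - 896*k*t - 192*k + 1536*t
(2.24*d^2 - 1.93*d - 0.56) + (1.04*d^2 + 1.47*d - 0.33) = 3.28*d^2 - 0.46*d - 0.89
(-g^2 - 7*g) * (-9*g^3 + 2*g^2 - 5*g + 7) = 9*g^5 + 61*g^4 - 9*g^3 + 28*g^2 - 49*g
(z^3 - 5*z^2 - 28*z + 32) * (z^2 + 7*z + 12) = z^5 + 2*z^4 - 51*z^3 - 224*z^2 - 112*z + 384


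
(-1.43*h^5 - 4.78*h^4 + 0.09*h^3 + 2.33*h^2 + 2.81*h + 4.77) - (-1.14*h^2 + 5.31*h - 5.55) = -1.43*h^5 - 4.78*h^4 + 0.09*h^3 + 3.47*h^2 - 2.5*h + 10.32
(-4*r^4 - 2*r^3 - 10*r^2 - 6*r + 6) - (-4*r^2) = -4*r^4 - 2*r^3 - 6*r^2 - 6*r + 6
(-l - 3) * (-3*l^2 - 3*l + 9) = 3*l^3 + 12*l^2 - 27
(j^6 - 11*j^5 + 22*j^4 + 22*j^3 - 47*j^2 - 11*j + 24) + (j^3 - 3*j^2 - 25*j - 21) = j^6 - 11*j^5 + 22*j^4 + 23*j^3 - 50*j^2 - 36*j + 3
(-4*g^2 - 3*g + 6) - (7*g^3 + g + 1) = -7*g^3 - 4*g^2 - 4*g + 5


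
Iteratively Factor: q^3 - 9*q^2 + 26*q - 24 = (q - 4)*(q^2 - 5*q + 6) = (q - 4)*(q - 3)*(q - 2)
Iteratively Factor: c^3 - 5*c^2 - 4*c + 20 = (c + 2)*(c^2 - 7*c + 10) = (c - 2)*(c + 2)*(c - 5)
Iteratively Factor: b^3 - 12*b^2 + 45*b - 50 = (b - 5)*(b^2 - 7*b + 10) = (b - 5)*(b - 2)*(b - 5)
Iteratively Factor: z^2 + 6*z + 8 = (z + 2)*(z + 4)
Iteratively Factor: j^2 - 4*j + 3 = (j - 3)*(j - 1)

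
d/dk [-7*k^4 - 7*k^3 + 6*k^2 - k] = -28*k^3 - 21*k^2 + 12*k - 1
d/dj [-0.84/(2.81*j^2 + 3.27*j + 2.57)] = (4.7208*j + 2.7468)/(2.81*j^2 + 3.27*j + 2.57)^2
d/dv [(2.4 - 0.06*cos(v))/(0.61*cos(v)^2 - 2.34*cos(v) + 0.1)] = (-0.0366*cos(v)^2 + 2.928*cos(v) - 5.61)*sin(v)/(0.3721*cos(v)^4 - 2.8548*cos(v)^3 + 5.5976*cos(v)^2 - 0.468*cos(v) + 0.01)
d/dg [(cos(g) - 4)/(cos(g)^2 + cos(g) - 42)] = (cos(g)^2 - 8*cos(g) + 38)*sin(g)/(cos(g)^2 + cos(g) - 42)^2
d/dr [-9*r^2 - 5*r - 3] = -18*r - 5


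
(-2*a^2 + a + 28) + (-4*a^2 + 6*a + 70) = -6*a^2 + 7*a + 98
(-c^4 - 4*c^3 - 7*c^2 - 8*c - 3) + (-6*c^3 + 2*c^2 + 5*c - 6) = -c^4 - 10*c^3 - 5*c^2 - 3*c - 9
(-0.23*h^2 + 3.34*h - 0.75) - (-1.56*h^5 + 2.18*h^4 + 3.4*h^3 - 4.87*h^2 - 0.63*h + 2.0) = 1.56*h^5 - 2.18*h^4 - 3.4*h^3 + 4.64*h^2 + 3.97*h - 2.75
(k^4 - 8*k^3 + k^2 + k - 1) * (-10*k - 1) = -10*k^5 + 79*k^4 - 2*k^3 - 11*k^2 + 9*k + 1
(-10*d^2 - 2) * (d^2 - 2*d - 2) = -10*d^4 + 20*d^3 + 18*d^2 + 4*d + 4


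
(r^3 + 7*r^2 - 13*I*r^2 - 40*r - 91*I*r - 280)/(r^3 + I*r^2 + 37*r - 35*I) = (r^2 + r*(7 - 8*I) - 56*I)/(r^2 + 6*I*r + 7)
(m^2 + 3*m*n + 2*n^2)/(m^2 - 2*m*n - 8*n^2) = (m + n)/(m - 4*n)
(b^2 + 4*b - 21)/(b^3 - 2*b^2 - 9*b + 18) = (b + 7)/(b^2 + b - 6)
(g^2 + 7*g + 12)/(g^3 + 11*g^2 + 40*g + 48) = 1/(g + 4)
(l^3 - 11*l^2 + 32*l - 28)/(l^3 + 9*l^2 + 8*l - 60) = (l^2 - 9*l + 14)/(l^2 + 11*l + 30)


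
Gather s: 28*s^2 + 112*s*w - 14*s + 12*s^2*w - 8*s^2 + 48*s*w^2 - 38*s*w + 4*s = s^2*(12*w + 20) + s*(48*w^2 + 74*w - 10)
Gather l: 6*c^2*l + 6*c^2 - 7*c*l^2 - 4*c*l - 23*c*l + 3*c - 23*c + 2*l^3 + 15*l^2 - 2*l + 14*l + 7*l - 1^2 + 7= 6*c^2 - 20*c + 2*l^3 + l^2*(15 - 7*c) + l*(6*c^2 - 27*c + 19) + 6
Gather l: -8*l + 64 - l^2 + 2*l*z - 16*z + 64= -l^2 + l*(2*z - 8) - 16*z + 128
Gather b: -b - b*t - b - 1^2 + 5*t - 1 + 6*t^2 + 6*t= b*(-t - 2) + 6*t^2 + 11*t - 2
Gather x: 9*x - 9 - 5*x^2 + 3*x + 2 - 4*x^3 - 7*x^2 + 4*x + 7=-4*x^3 - 12*x^2 + 16*x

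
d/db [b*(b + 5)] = 2*b + 5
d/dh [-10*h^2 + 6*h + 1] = 6 - 20*h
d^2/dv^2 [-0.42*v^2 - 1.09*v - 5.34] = -0.840000000000000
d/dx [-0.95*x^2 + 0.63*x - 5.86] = 0.63 - 1.9*x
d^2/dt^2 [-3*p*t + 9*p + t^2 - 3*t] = 2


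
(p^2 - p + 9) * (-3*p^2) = -3*p^4 + 3*p^3 - 27*p^2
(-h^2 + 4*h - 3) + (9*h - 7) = -h^2 + 13*h - 10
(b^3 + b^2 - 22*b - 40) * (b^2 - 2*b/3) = b^5 + b^4/3 - 68*b^3/3 - 76*b^2/3 + 80*b/3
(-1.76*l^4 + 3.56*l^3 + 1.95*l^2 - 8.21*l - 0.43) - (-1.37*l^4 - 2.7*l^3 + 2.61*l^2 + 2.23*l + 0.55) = -0.39*l^4 + 6.26*l^3 - 0.66*l^2 - 10.44*l - 0.98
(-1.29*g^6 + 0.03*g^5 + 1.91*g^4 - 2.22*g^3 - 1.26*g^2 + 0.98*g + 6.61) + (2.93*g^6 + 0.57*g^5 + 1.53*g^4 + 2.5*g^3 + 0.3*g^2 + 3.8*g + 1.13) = 1.64*g^6 + 0.6*g^5 + 3.44*g^4 + 0.28*g^3 - 0.96*g^2 + 4.78*g + 7.74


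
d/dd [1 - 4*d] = -4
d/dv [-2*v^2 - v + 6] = -4*v - 1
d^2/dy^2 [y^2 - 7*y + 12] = 2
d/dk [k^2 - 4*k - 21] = 2*k - 4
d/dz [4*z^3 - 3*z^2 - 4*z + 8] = 12*z^2 - 6*z - 4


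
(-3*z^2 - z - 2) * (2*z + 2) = -6*z^3 - 8*z^2 - 6*z - 4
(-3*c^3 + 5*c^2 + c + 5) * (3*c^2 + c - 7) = -9*c^5 + 12*c^4 + 29*c^3 - 19*c^2 - 2*c - 35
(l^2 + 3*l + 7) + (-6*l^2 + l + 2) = -5*l^2 + 4*l + 9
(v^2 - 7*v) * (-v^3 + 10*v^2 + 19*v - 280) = -v^5 + 17*v^4 - 51*v^3 - 413*v^2 + 1960*v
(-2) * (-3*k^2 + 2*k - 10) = 6*k^2 - 4*k + 20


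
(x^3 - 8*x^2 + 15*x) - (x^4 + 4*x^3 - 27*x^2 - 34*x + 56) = -x^4 - 3*x^3 + 19*x^2 + 49*x - 56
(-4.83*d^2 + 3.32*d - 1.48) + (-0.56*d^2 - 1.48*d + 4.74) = -5.39*d^2 + 1.84*d + 3.26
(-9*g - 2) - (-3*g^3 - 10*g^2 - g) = 3*g^3 + 10*g^2 - 8*g - 2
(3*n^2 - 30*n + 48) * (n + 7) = 3*n^3 - 9*n^2 - 162*n + 336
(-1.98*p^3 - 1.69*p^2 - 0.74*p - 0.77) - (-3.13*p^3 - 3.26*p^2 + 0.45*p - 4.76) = 1.15*p^3 + 1.57*p^2 - 1.19*p + 3.99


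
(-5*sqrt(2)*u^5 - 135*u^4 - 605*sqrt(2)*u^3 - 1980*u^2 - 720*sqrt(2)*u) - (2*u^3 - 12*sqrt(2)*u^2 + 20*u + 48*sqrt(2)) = -5*sqrt(2)*u^5 - 135*u^4 - 605*sqrt(2)*u^3 - 2*u^3 - 1980*u^2 + 12*sqrt(2)*u^2 - 720*sqrt(2)*u - 20*u - 48*sqrt(2)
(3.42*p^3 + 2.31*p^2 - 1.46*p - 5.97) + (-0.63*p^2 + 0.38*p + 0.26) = 3.42*p^3 + 1.68*p^2 - 1.08*p - 5.71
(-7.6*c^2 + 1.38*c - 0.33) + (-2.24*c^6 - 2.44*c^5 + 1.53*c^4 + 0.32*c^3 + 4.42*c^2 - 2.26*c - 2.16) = -2.24*c^6 - 2.44*c^5 + 1.53*c^4 + 0.32*c^3 - 3.18*c^2 - 0.88*c - 2.49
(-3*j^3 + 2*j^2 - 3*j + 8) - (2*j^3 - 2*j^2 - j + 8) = -5*j^3 + 4*j^2 - 2*j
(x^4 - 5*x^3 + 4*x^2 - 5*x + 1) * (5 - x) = -x^5 + 10*x^4 - 29*x^3 + 25*x^2 - 26*x + 5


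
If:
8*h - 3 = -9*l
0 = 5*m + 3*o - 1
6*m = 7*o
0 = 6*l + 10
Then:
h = 9/4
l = -5/3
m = 7/53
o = 6/53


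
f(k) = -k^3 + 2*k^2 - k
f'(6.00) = -85.00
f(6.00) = -150.00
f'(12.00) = -385.00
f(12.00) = -1452.00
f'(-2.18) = -23.98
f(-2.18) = 22.05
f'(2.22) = -6.91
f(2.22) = -3.30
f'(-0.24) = -2.13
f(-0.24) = 0.37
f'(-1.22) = -10.35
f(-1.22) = 6.01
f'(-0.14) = -1.62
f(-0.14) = 0.18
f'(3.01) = -16.14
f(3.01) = -12.16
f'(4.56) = -45.14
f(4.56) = -57.79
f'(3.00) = -16.00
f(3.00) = -12.00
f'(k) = -3*k^2 + 4*k - 1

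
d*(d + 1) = d^2 + d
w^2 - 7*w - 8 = (w - 8)*(w + 1)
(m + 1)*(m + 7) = m^2 + 8*m + 7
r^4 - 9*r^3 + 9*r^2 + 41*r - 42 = (r - 7)*(r - 3)*(r - 1)*(r + 2)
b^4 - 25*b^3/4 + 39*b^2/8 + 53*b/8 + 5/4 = (b - 5)*(b - 2)*(b + 1/4)*(b + 1/2)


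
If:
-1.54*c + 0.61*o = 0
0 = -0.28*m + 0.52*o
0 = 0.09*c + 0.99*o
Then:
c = 0.00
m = 0.00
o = 0.00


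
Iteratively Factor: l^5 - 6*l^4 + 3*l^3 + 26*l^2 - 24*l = (l - 1)*(l^4 - 5*l^3 - 2*l^2 + 24*l) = (l - 3)*(l - 1)*(l^3 - 2*l^2 - 8*l) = (l - 3)*(l - 1)*(l + 2)*(l^2 - 4*l) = l*(l - 3)*(l - 1)*(l + 2)*(l - 4)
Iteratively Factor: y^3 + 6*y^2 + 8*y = (y + 2)*(y^2 + 4*y) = y*(y + 2)*(y + 4)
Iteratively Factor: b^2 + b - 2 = (b + 2)*(b - 1)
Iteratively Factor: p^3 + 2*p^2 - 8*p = (p - 2)*(p^2 + 4*p) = p*(p - 2)*(p + 4)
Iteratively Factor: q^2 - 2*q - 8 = (q + 2)*(q - 4)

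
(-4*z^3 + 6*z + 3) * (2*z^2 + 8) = -8*z^5 - 20*z^3 + 6*z^2 + 48*z + 24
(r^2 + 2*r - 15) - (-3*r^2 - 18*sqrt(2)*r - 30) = 4*r^2 + 2*r + 18*sqrt(2)*r + 15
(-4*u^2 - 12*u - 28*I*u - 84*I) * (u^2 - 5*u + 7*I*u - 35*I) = -4*u^4 + 8*u^3 - 56*I*u^3 + 256*u^2 + 112*I*u^2 - 392*u + 840*I*u - 2940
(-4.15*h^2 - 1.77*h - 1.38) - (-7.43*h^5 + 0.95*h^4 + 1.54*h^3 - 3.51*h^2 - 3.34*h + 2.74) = 7.43*h^5 - 0.95*h^4 - 1.54*h^3 - 0.640000000000001*h^2 + 1.57*h - 4.12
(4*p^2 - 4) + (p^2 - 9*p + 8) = 5*p^2 - 9*p + 4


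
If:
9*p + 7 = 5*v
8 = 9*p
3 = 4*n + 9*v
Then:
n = -6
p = 8/9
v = 3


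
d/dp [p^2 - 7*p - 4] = 2*p - 7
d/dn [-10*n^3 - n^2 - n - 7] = -30*n^2 - 2*n - 1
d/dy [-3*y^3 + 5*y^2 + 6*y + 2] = -9*y^2 + 10*y + 6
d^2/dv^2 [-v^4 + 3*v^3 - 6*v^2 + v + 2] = -12*v^2 + 18*v - 12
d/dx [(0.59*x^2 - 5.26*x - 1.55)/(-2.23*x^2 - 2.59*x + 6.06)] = (-13.2579*x^2 + 0.237799999999996*x - 35.8901)/(4.9729*x^4 + 11.5514*x^3 - 20.3195*x^2 - 31.3908*x + 36.7236)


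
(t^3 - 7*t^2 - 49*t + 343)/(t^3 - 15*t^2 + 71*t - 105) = (t^2 - 49)/(t^2 - 8*t + 15)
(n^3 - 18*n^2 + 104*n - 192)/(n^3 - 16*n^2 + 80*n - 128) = (n - 6)/(n - 4)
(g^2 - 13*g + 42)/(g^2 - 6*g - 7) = (g - 6)/(g + 1)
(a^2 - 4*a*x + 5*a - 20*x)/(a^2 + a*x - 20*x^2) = (a + 5)/(a + 5*x)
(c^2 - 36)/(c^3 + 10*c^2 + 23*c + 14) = (c^2 - 36)/(c^3 + 10*c^2 + 23*c + 14)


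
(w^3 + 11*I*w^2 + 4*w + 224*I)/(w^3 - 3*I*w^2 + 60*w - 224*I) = (w + 7*I)/(w - 7*I)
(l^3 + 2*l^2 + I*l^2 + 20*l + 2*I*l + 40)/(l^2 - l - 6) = (l^2 + I*l + 20)/(l - 3)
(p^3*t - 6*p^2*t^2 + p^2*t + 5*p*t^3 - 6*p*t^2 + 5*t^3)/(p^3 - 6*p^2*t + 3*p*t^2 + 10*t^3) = t*(p^2 - p*t + p - t)/(p^2 - p*t - 2*t^2)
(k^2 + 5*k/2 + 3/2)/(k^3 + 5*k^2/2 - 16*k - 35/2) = (2*k + 3)/(2*k^2 + 3*k - 35)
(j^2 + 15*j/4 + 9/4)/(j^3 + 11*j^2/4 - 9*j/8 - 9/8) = 2*(4*j + 3)/(8*j^2 - 2*j - 3)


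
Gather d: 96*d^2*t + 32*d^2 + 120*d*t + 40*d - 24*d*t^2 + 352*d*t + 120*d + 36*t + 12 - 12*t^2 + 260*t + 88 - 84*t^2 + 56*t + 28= d^2*(96*t + 32) + d*(-24*t^2 + 472*t + 160) - 96*t^2 + 352*t + 128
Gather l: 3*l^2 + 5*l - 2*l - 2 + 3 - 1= 3*l^2 + 3*l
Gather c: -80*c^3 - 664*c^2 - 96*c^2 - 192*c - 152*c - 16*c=-80*c^3 - 760*c^2 - 360*c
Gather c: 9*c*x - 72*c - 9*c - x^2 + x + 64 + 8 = c*(9*x - 81) - x^2 + x + 72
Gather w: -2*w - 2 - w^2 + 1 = -w^2 - 2*w - 1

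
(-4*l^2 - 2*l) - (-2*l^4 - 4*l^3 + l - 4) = 2*l^4 + 4*l^3 - 4*l^2 - 3*l + 4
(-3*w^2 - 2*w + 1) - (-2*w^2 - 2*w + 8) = -w^2 - 7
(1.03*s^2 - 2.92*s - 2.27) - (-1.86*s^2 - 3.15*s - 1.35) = 2.89*s^2 + 0.23*s - 0.92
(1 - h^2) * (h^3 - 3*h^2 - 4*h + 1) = -h^5 + 3*h^4 + 5*h^3 - 4*h^2 - 4*h + 1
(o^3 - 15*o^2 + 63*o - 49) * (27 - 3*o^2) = -3*o^5 + 45*o^4 - 162*o^3 - 258*o^2 + 1701*o - 1323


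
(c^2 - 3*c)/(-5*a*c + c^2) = (3 - c)/(5*a - c)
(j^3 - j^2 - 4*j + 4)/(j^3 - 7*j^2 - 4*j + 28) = (j - 1)/(j - 7)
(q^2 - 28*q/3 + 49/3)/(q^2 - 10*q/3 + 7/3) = (q - 7)/(q - 1)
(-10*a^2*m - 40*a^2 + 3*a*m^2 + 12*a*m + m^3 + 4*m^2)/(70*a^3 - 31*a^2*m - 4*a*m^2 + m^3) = (-m - 4)/(7*a - m)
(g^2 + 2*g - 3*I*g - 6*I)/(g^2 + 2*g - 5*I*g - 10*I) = (g - 3*I)/(g - 5*I)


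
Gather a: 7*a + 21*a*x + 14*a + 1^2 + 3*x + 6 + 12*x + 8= a*(21*x + 21) + 15*x + 15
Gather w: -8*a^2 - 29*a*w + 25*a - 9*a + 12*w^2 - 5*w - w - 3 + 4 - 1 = -8*a^2 + 16*a + 12*w^2 + w*(-29*a - 6)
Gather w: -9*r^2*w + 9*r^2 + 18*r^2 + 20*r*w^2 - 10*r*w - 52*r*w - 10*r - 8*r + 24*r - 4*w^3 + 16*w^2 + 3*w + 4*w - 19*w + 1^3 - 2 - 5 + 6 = 27*r^2 + 6*r - 4*w^3 + w^2*(20*r + 16) + w*(-9*r^2 - 62*r - 12)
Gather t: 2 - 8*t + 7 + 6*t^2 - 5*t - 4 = 6*t^2 - 13*t + 5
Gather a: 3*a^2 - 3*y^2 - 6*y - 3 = 3*a^2 - 3*y^2 - 6*y - 3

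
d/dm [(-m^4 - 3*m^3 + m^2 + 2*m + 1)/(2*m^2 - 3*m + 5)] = (-4*m^5 + 3*m^4 - 2*m^3 - 52*m^2 + 6*m + 13)/(4*m^4 - 12*m^3 + 29*m^2 - 30*m + 25)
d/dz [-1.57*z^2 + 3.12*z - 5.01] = 3.12 - 3.14*z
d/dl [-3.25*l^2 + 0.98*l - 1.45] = 0.98 - 6.5*l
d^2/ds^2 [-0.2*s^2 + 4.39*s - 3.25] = -0.400000000000000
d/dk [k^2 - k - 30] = 2*k - 1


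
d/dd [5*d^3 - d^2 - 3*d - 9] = 15*d^2 - 2*d - 3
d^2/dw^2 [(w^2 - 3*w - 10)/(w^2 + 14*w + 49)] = 2*(61 - 17*w)/(w^4 + 28*w^3 + 294*w^2 + 1372*w + 2401)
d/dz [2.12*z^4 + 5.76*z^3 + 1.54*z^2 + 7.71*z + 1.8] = 8.48*z^3 + 17.28*z^2 + 3.08*z + 7.71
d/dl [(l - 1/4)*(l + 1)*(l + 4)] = 3*l^2 + 19*l/2 + 11/4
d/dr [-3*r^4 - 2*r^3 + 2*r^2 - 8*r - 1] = -12*r^3 - 6*r^2 + 4*r - 8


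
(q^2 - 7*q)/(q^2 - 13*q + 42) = q/(q - 6)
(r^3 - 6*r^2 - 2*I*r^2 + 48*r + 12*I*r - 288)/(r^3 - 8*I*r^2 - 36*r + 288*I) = (r + 6*I)/(r + 6)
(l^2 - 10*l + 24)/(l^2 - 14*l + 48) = (l - 4)/(l - 8)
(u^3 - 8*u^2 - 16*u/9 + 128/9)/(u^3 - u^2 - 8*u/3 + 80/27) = 3*(3*u^2 - 20*u - 32)/(9*u^2 + 3*u - 20)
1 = 1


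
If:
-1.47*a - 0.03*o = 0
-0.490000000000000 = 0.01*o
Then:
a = 1.00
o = -49.00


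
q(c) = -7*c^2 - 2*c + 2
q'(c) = -14*c - 2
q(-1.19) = -5.53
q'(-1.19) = 14.66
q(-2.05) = -23.32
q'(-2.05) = 26.70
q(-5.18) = -175.47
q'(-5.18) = 70.52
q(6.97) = -352.01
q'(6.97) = -99.58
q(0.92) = -5.76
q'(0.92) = -14.88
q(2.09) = -32.76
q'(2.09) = -31.26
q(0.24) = 1.12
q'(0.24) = -5.36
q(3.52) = -91.77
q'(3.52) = -51.28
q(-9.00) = -547.00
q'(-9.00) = 124.00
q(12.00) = -1030.00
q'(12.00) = -170.00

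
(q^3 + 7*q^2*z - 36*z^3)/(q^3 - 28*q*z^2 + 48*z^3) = (-q - 3*z)/(-q + 4*z)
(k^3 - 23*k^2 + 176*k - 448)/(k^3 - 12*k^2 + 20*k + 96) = (k^2 - 15*k + 56)/(k^2 - 4*k - 12)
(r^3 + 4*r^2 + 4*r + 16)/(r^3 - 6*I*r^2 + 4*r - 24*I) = (r + 4)/(r - 6*I)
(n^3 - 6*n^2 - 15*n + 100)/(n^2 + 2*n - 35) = (n^2 - n - 20)/(n + 7)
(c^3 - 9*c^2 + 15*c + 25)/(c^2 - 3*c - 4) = (c^2 - 10*c + 25)/(c - 4)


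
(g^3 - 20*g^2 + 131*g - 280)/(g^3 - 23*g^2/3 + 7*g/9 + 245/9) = 9*(g^2 - 13*g + 40)/(9*g^2 - 6*g - 35)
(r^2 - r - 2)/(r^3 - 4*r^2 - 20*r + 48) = (r + 1)/(r^2 - 2*r - 24)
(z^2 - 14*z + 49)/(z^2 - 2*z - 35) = (z - 7)/(z + 5)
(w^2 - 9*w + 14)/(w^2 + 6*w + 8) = (w^2 - 9*w + 14)/(w^2 + 6*w + 8)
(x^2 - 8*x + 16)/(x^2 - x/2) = 2*(x^2 - 8*x + 16)/(x*(2*x - 1))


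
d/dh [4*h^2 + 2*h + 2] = 8*h + 2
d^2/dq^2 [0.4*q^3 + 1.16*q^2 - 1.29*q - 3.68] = 2.4*q + 2.32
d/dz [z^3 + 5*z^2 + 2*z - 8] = 3*z^2 + 10*z + 2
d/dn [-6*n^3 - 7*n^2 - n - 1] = -18*n^2 - 14*n - 1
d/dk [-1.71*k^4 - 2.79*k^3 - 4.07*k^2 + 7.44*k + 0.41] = -6.84*k^3 - 8.37*k^2 - 8.14*k + 7.44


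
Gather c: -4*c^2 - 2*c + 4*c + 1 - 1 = -4*c^2 + 2*c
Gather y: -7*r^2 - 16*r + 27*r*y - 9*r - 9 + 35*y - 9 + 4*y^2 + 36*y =-7*r^2 - 25*r + 4*y^2 + y*(27*r + 71) - 18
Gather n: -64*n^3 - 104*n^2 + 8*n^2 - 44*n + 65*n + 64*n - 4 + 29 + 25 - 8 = -64*n^3 - 96*n^2 + 85*n + 42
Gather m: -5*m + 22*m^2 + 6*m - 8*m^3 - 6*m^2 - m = -8*m^3 + 16*m^2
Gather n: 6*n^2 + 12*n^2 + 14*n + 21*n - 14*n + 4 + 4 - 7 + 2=18*n^2 + 21*n + 3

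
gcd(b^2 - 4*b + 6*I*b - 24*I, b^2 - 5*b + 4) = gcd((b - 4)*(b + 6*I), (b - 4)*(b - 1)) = b - 4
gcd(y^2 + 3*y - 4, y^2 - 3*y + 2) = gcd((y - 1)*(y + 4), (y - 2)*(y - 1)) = y - 1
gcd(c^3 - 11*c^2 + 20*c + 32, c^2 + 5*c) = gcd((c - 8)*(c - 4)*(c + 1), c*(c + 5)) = 1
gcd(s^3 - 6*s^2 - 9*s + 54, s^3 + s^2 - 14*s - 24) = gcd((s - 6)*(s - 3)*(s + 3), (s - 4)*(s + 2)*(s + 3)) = s + 3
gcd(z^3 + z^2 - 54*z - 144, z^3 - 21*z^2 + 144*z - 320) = z - 8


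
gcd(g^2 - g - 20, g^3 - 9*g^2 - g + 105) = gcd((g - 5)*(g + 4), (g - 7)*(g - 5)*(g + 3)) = g - 5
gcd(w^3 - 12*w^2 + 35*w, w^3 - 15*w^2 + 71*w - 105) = w^2 - 12*w + 35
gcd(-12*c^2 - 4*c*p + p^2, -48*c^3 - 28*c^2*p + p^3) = -12*c^2 - 4*c*p + p^2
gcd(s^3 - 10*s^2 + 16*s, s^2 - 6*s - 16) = s - 8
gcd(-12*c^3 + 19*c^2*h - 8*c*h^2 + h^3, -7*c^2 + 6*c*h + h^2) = c - h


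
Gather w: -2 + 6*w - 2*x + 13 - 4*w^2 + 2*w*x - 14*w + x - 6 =-4*w^2 + w*(2*x - 8) - x + 5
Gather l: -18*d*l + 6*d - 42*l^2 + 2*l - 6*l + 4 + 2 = 6*d - 42*l^2 + l*(-18*d - 4) + 6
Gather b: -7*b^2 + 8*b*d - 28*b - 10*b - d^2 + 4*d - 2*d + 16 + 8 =-7*b^2 + b*(8*d - 38) - d^2 + 2*d + 24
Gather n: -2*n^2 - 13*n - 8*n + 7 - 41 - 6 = -2*n^2 - 21*n - 40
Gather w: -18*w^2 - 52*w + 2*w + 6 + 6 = -18*w^2 - 50*w + 12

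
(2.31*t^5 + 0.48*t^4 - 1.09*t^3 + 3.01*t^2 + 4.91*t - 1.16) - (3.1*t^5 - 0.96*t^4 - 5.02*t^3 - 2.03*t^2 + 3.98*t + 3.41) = -0.79*t^5 + 1.44*t^4 + 3.93*t^3 + 5.04*t^2 + 0.93*t - 4.57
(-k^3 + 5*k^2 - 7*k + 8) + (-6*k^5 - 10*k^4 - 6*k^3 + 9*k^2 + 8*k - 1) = -6*k^5 - 10*k^4 - 7*k^3 + 14*k^2 + k + 7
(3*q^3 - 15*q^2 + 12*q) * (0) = 0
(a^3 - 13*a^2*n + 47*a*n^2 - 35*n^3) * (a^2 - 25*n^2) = a^5 - 13*a^4*n + 22*a^3*n^2 + 290*a^2*n^3 - 1175*a*n^4 + 875*n^5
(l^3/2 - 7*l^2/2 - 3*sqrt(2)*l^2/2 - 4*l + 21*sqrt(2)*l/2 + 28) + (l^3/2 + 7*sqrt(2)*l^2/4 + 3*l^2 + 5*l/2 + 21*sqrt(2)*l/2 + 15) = l^3 - l^2/2 + sqrt(2)*l^2/4 - 3*l/2 + 21*sqrt(2)*l + 43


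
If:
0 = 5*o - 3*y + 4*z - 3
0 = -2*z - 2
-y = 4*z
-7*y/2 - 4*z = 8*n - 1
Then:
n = -9/8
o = 19/5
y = 4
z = -1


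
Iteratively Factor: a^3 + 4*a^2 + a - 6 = (a - 1)*(a^2 + 5*a + 6) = (a - 1)*(a + 3)*(a + 2)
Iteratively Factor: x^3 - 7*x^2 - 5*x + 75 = (x - 5)*(x^2 - 2*x - 15) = (x - 5)*(x + 3)*(x - 5)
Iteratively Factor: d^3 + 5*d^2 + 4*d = (d + 4)*(d^2 + d) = (d + 1)*(d + 4)*(d)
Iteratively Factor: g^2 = (g)*(g)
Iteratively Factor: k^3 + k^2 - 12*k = (k - 3)*(k^2 + 4*k) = (k - 3)*(k + 4)*(k)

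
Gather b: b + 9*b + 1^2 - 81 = 10*b - 80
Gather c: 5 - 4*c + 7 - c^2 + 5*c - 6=-c^2 + c + 6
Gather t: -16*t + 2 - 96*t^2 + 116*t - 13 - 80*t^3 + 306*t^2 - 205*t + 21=-80*t^3 + 210*t^2 - 105*t + 10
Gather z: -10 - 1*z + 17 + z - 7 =0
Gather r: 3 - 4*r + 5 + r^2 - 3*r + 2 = r^2 - 7*r + 10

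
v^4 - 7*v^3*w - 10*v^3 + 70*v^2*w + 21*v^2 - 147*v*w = v*(v - 7)*(v - 3)*(v - 7*w)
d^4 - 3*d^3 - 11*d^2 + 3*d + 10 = (d - 5)*(d - 1)*(d + 1)*(d + 2)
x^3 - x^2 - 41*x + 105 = (x - 5)*(x - 3)*(x + 7)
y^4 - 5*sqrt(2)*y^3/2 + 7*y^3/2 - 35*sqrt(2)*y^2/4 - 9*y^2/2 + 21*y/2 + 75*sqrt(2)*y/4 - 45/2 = (y - 3/2)*(y + 5)*(y - 3*sqrt(2)/2)*(y - sqrt(2))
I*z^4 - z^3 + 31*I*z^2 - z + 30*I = (z - 5*I)*(z + I)*(z + 6*I)*(I*z + 1)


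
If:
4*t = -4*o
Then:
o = -t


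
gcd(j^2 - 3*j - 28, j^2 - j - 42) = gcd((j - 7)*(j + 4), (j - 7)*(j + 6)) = j - 7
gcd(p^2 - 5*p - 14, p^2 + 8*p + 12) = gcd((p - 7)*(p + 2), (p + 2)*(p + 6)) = p + 2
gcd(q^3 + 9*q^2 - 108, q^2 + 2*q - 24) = q + 6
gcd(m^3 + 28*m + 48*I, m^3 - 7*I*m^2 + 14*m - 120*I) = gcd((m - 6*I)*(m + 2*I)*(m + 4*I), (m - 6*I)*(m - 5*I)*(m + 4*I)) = m^2 - 2*I*m + 24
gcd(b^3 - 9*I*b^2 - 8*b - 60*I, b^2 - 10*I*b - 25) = b - 5*I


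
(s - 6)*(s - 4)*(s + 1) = s^3 - 9*s^2 + 14*s + 24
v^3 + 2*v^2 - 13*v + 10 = (v - 2)*(v - 1)*(v + 5)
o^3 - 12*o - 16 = (o - 4)*(o + 2)^2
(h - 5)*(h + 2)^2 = h^3 - h^2 - 16*h - 20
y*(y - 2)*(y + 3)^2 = y^4 + 4*y^3 - 3*y^2 - 18*y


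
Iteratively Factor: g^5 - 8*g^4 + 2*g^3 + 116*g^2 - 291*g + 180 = (g - 1)*(g^4 - 7*g^3 - 5*g^2 + 111*g - 180) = (g - 5)*(g - 1)*(g^3 - 2*g^2 - 15*g + 36) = (g - 5)*(g - 1)*(g + 4)*(g^2 - 6*g + 9) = (g - 5)*(g - 3)*(g - 1)*(g + 4)*(g - 3)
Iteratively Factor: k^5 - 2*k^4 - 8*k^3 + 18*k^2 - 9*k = (k - 1)*(k^4 - k^3 - 9*k^2 + 9*k) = (k - 1)*(k + 3)*(k^3 - 4*k^2 + 3*k) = (k - 1)^2*(k + 3)*(k^2 - 3*k) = (k - 3)*(k - 1)^2*(k + 3)*(k)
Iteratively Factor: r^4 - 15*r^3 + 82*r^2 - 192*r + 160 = (r - 2)*(r^3 - 13*r^2 + 56*r - 80) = (r - 5)*(r - 2)*(r^2 - 8*r + 16) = (r - 5)*(r - 4)*(r - 2)*(r - 4)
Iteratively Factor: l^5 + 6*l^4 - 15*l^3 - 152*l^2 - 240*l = (l + 3)*(l^4 + 3*l^3 - 24*l^2 - 80*l) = (l + 3)*(l + 4)*(l^3 - l^2 - 20*l) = (l - 5)*(l + 3)*(l + 4)*(l^2 + 4*l) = l*(l - 5)*(l + 3)*(l + 4)*(l + 4)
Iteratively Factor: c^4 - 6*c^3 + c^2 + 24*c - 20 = (c - 2)*(c^3 - 4*c^2 - 7*c + 10) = (c - 2)*(c - 1)*(c^2 - 3*c - 10) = (c - 5)*(c - 2)*(c - 1)*(c + 2)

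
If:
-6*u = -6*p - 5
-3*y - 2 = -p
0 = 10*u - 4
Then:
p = -13/30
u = 2/5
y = -73/90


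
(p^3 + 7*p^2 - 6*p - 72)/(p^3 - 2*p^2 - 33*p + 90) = (p + 4)/(p - 5)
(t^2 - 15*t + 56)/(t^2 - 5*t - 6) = (-t^2 + 15*t - 56)/(-t^2 + 5*t + 6)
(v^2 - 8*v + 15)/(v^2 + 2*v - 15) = (v - 5)/(v + 5)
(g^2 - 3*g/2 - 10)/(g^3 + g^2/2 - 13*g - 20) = 1/(g + 2)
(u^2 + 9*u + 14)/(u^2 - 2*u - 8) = (u + 7)/(u - 4)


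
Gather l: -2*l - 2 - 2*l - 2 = -4*l - 4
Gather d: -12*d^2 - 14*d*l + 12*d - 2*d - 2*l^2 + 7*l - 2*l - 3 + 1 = -12*d^2 + d*(10 - 14*l) - 2*l^2 + 5*l - 2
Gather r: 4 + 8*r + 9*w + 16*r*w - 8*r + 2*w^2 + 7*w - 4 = 16*r*w + 2*w^2 + 16*w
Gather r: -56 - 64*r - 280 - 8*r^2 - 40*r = -8*r^2 - 104*r - 336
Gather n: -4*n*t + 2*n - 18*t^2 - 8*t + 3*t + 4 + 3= n*(2 - 4*t) - 18*t^2 - 5*t + 7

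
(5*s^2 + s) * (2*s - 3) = 10*s^3 - 13*s^2 - 3*s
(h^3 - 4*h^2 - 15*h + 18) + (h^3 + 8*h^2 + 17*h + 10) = 2*h^3 + 4*h^2 + 2*h + 28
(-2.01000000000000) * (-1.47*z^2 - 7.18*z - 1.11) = 2.9547*z^2 + 14.4318*z + 2.2311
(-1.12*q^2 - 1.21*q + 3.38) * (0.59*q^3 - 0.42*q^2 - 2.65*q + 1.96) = -0.6608*q^5 - 0.2435*q^4 + 5.4704*q^3 - 0.408300000000001*q^2 - 11.3286*q + 6.6248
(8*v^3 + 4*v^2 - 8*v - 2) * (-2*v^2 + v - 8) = -16*v^5 - 44*v^3 - 36*v^2 + 62*v + 16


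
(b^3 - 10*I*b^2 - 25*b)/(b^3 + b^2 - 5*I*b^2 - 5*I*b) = (b - 5*I)/(b + 1)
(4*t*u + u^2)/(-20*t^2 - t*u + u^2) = -u/(5*t - u)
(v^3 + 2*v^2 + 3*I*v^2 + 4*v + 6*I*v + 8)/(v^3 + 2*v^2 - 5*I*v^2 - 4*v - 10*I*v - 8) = (v + 4*I)/(v - 4*I)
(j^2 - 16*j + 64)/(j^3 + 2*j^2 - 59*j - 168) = (j - 8)/(j^2 + 10*j + 21)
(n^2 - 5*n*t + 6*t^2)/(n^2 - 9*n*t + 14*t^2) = (-n + 3*t)/(-n + 7*t)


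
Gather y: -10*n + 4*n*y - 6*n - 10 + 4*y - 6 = -16*n + y*(4*n + 4) - 16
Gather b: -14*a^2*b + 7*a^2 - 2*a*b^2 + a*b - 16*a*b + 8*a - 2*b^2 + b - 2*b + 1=7*a^2 + 8*a + b^2*(-2*a - 2) + b*(-14*a^2 - 15*a - 1) + 1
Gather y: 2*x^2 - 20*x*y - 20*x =2*x^2 - 20*x*y - 20*x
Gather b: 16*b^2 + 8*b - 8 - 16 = 16*b^2 + 8*b - 24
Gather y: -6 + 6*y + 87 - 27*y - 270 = -21*y - 189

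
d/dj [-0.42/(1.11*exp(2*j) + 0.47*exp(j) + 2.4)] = (0.9324*exp(j) + 0.1974)*exp(j)/(1.11*exp(2*j) + 0.47*exp(j) + 2.4)^2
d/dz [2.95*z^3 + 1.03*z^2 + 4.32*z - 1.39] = 8.85*z^2 + 2.06*z + 4.32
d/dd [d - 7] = 1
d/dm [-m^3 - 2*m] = -3*m^2 - 2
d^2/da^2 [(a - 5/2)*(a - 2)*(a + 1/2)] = 6*a - 8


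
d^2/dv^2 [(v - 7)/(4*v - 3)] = -200/(4*v - 3)^3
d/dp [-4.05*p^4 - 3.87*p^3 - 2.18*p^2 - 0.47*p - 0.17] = -16.2*p^3 - 11.61*p^2 - 4.36*p - 0.47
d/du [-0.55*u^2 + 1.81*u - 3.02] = 1.81 - 1.1*u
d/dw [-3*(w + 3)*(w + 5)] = -6*w - 24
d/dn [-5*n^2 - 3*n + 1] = -10*n - 3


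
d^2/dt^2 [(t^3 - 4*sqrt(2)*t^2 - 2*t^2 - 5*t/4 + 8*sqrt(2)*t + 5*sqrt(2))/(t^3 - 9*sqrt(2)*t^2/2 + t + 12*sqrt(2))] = (-16*t^6 + 4*sqrt(2)*t^6 - 54*t^5 + 192*sqrt(2)*t^5 - 1680*t^4 - 105*sqrt(2)*t^4 + 2685*t^3 + 3800*sqrt(2)*t^3 - 14400*t^2 - 4380*sqrt(2)*t^2 - 288*t + 20736*sqrt(2)*t - 4736*sqrt(2) - 6144)/(4*t^9 - 54*sqrt(2)*t^8 + 498*t^7 - 693*sqrt(2)*t^6 - 2094*t^5 + 6066*sqrt(2)*t^4 + 868*t^3 - 15408*sqrt(2)*t^2 + 3456*t + 13824*sqrt(2))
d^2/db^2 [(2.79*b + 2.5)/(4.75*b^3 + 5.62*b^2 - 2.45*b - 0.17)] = (377.69625*b^5 + 1123.7493*b^4 + 1308.978202*b^3 + 326.2386*b^2 - 178.429104*b + 32.46543)/(107.171875*b^9 + 380.40375*b^8 + 284.243325*b^7 - 226.419047*b^6 - 173.838615*b^5 + 96.964356*b^4 - 0.249920000000001*b^3 - 2.574021*b^2 - 0.212415*b - 0.004913)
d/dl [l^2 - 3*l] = 2*l - 3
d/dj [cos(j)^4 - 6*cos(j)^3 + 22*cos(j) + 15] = 2*(-2*cos(j)^3 + 9*cos(j)^2 - 11)*sin(j)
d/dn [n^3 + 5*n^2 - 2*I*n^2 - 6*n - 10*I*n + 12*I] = 3*n^2 + n*(10 - 4*I) - 6 - 10*I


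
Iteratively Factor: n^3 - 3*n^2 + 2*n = (n)*(n^2 - 3*n + 2) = n*(n - 1)*(n - 2)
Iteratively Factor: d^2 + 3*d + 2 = (d + 1)*(d + 2)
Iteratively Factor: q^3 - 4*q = (q + 2)*(q^2 - 2*q) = (q - 2)*(q + 2)*(q)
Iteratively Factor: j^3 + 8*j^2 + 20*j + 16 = (j + 2)*(j^2 + 6*j + 8) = (j + 2)^2*(j + 4)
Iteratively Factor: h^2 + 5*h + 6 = (h + 2)*(h + 3)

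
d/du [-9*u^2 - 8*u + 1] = -18*u - 8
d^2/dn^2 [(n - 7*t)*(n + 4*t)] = 2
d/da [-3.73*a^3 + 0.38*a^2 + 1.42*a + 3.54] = -11.19*a^2 + 0.76*a + 1.42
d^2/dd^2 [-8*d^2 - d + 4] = -16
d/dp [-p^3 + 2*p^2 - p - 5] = -3*p^2 + 4*p - 1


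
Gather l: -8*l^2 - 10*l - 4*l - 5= -8*l^2 - 14*l - 5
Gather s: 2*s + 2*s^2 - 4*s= 2*s^2 - 2*s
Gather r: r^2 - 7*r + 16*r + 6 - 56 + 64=r^2 + 9*r + 14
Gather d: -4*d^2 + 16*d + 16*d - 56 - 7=-4*d^2 + 32*d - 63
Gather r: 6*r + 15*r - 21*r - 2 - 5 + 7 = 0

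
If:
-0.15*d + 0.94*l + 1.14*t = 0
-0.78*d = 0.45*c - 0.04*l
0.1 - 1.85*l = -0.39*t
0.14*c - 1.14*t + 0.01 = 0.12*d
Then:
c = -0.19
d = 0.11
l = 0.05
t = -0.03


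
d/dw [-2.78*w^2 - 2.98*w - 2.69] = -5.56*w - 2.98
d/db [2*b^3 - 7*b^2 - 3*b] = 6*b^2 - 14*b - 3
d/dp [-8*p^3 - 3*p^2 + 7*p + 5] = -24*p^2 - 6*p + 7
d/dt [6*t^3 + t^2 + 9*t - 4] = 18*t^2 + 2*t + 9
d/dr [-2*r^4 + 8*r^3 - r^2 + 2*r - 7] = -8*r^3 + 24*r^2 - 2*r + 2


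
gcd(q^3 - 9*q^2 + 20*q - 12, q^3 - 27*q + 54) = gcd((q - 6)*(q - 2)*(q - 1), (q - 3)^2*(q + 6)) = 1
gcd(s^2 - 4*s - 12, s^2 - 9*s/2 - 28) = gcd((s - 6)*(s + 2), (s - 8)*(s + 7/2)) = 1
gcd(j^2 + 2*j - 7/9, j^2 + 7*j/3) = j + 7/3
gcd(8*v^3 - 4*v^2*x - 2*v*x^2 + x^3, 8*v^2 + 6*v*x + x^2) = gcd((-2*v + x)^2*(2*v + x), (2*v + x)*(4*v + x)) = 2*v + x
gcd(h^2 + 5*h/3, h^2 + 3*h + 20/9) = h + 5/3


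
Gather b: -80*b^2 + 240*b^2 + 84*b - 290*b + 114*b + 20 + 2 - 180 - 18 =160*b^2 - 92*b - 176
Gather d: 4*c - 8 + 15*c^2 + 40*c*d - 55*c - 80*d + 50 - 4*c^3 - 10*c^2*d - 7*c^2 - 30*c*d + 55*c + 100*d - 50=-4*c^3 + 8*c^2 + 4*c + d*(-10*c^2 + 10*c + 20) - 8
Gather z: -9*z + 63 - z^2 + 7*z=-z^2 - 2*z + 63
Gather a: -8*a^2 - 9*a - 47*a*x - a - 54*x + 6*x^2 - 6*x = -8*a^2 + a*(-47*x - 10) + 6*x^2 - 60*x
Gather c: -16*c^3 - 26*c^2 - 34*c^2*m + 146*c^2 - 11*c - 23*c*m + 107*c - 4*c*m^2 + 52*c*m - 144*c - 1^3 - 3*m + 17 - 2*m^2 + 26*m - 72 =-16*c^3 + c^2*(120 - 34*m) + c*(-4*m^2 + 29*m - 48) - 2*m^2 + 23*m - 56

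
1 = 1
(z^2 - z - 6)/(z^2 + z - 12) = (z + 2)/(z + 4)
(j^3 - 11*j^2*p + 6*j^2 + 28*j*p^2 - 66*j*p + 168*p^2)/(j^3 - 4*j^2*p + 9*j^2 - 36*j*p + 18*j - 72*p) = (j - 7*p)/(j + 3)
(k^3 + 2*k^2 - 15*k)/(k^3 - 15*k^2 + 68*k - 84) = k*(k^2 + 2*k - 15)/(k^3 - 15*k^2 + 68*k - 84)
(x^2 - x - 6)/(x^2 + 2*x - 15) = (x + 2)/(x + 5)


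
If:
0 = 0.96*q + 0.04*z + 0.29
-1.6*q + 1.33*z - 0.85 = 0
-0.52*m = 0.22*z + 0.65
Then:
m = -1.36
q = -0.31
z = 0.26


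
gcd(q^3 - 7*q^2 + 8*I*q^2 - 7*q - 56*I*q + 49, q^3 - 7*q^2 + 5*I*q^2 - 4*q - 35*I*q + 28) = q^2 + q*(-7 + I) - 7*I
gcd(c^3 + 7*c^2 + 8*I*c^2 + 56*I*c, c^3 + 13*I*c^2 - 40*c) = c^2 + 8*I*c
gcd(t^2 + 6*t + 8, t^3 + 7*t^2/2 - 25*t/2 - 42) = t + 4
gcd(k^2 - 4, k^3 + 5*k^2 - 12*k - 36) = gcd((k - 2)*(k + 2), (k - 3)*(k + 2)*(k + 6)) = k + 2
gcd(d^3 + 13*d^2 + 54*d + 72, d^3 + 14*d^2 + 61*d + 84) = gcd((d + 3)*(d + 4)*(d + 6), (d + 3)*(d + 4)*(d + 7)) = d^2 + 7*d + 12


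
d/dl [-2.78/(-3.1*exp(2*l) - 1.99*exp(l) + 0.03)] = (-17.236*exp(l) - 5.5322)*exp(l)/(3.1*exp(2*l) + 1.99*exp(l) - 0.03)^2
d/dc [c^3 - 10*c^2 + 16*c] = 3*c^2 - 20*c + 16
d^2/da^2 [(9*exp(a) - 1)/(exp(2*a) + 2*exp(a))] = (9*exp(3*a) - 22*exp(2*a) - 6*exp(a) - 4)*exp(-a)/(exp(3*a) + 6*exp(2*a) + 12*exp(a) + 8)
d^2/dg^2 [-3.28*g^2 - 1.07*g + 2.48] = -6.56000000000000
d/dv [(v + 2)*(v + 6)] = 2*v + 8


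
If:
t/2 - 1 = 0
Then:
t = 2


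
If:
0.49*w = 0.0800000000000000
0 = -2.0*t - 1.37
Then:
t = -0.68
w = 0.16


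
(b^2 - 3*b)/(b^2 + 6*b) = (b - 3)/(b + 6)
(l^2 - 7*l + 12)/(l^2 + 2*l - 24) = (l - 3)/(l + 6)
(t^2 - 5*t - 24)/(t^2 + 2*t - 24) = (t^2 - 5*t - 24)/(t^2 + 2*t - 24)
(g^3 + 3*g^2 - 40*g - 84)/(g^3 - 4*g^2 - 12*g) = (g + 7)/g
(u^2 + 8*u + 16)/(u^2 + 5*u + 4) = (u + 4)/(u + 1)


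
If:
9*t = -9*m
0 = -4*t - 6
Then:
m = 3/2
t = -3/2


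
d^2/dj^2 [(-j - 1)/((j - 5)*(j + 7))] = 2*(-j^3 - 3*j^2 - 111*j - 109)/(j^6 + 6*j^5 - 93*j^4 - 412*j^3 + 3255*j^2 + 7350*j - 42875)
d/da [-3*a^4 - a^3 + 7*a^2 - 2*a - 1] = -12*a^3 - 3*a^2 + 14*a - 2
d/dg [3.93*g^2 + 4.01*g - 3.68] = 7.86*g + 4.01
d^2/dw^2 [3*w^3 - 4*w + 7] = 18*w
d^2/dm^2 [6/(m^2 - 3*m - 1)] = 12*(m^2 - 3*m - (2*m - 3)^2 - 1)/(-m^2 + 3*m + 1)^3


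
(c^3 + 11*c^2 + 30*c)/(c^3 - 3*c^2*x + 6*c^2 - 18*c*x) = (-c - 5)/(-c + 3*x)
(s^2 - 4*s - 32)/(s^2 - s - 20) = (s - 8)/(s - 5)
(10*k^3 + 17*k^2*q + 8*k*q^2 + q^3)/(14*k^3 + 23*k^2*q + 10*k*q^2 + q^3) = (5*k + q)/(7*k + q)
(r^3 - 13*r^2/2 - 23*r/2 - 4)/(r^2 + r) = r - 15/2 - 4/r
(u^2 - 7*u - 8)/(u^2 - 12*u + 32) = (u + 1)/(u - 4)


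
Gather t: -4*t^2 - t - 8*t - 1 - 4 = -4*t^2 - 9*t - 5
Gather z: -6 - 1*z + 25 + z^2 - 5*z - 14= z^2 - 6*z + 5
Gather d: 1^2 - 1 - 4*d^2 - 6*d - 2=-4*d^2 - 6*d - 2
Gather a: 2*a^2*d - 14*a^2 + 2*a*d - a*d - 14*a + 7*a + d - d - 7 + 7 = a^2*(2*d - 14) + a*(d - 7)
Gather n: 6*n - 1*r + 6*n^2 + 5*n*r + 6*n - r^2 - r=6*n^2 + n*(5*r + 12) - r^2 - 2*r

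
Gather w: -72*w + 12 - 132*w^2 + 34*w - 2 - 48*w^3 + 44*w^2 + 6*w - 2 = -48*w^3 - 88*w^2 - 32*w + 8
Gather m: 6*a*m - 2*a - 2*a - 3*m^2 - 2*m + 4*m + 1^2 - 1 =-4*a - 3*m^2 + m*(6*a + 2)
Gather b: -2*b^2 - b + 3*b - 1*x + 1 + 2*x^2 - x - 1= -2*b^2 + 2*b + 2*x^2 - 2*x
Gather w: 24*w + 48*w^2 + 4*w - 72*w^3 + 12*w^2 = -72*w^3 + 60*w^2 + 28*w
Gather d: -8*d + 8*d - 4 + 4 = 0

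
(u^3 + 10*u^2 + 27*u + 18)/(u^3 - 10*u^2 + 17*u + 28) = (u^2 + 9*u + 18)/(u^2 - 11*u + 28)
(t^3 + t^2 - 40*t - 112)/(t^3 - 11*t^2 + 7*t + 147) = (t^2 + 8*t + 16)/(t^2 - 4*t - 21)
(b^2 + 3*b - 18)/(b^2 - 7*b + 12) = (b + 6)/(b - 4)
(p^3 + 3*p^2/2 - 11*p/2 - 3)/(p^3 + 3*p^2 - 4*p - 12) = (p + 1/2)/(p + 2)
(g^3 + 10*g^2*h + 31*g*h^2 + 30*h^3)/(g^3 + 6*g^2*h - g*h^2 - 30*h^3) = (g + 2*h)/(g - 2*h)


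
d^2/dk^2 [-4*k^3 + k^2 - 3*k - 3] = 2 - 24*k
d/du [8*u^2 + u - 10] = 16*u + 1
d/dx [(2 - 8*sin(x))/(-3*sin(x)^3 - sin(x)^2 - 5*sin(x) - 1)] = 2*(-24*sin(x)^3 + 5*sin(x)^2 + 2*sin(x) + 9)*cos(x)/(3*sin(x)^3 + sin(x)^2 + 5*sin(x) + 1)^2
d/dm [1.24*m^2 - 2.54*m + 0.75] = 2.48*m - 2.54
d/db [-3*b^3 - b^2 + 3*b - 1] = -9*b^2 - 2*b + 3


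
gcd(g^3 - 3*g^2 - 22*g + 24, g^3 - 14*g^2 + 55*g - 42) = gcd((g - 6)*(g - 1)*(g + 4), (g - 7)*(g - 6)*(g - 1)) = g^2 - 7*g + 6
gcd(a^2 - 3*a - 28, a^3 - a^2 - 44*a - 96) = a + 4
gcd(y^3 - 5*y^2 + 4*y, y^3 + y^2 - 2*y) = y^2 - y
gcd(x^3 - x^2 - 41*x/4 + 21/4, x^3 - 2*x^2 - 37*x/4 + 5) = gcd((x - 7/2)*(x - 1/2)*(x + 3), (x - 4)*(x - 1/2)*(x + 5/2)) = x - 1/2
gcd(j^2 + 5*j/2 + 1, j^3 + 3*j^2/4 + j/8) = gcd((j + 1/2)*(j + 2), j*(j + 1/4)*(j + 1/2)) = j + 1/2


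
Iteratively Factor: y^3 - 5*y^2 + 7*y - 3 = (y - 3)*(y^2 - 2*y + 1) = (y - 3)*(y - 1)*(y - 1)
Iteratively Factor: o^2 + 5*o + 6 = (o + 3)*(o + 2)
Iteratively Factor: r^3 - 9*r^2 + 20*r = (r)*(r^2 - 9*r + 20) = r*(r - 5)*(r - 4)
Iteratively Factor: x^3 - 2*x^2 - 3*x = (x + 1)*(x^2 - 3*x) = x*(x + 1)*(x - 3)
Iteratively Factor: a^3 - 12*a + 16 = (a + 4)*(a^2 - 4*a + 4) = (a - 2)*(a + 4)*(a - 2)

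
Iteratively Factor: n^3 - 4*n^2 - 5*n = (n + 1)*(n^2 - 5*n) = (n - 5)*(n + 1)*(n)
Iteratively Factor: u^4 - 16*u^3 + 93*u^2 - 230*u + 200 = (u - 2)*(u^3 - 14*u^2 + 65*u - 100) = (u - 5)*(u - 2)*(u^2 - 9*u + 20) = (u - 5)^2*(u - 2)*(u - 4)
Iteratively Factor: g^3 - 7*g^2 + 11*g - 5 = (g - 1)*(g^2 - 6*g + 5) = (g - 5)*(g - 1)*(g - 1)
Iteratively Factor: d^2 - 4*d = (d)*(d - 4)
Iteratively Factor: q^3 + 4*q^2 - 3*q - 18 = (q + 3)*(q^2 + q - 6) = (q + 3)^2*(q - 2)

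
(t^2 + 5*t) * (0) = 0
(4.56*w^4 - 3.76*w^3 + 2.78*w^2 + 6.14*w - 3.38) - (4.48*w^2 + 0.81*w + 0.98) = 4.56*w^4 - 3.76*w^3 - 1.7*w^2 + 5.33*w - 4.36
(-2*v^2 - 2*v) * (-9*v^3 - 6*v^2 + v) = 18*v^5 + 30*v^4 + 10*v^3 - 2*v^2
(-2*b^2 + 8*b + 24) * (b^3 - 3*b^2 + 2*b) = -2*b^5 + 14*b^4 - 4*b^3 - 56*b^2 + 48*b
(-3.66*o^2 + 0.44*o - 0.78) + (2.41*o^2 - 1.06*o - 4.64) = -1.25*o^2 - 0.62*o - 5.42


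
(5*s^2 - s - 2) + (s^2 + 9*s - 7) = 6*s^2 + 8*s - 9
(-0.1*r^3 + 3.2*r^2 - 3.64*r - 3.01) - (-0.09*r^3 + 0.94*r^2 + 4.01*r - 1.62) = -0.01*r^3 + 2.26*r^2 - 7.65*r - 1.39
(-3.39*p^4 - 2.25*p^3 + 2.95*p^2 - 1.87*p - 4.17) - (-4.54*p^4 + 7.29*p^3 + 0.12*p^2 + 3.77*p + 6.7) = 1.15*p^4 - 9.54*p^3 + 2.83*p^2 - 5.64*p - 10.87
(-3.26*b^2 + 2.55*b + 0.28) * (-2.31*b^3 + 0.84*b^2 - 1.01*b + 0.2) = 7.5306*b^5 - 8.6289*b^4 + 4.7878*b^3 - 2.9923*b^2 + 0.2272*b + 0.056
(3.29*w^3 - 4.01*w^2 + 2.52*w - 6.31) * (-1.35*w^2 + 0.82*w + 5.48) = -4.4415*w^5 + 8.1113*w^4 + 11.339*w^3 - 11.3899*w^2 + 8.6354*w - 34.5788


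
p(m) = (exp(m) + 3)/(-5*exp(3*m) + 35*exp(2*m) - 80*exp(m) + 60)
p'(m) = (exp(m) + 3)*(15*exp(3*m) - 70*exp(2*m) + 80*exp(m))/(-5*exp(3*m) + 35*exp(2*m) - 80*exp(m) + 60)^2 + exp(m)/(-5*exp(3*m) + 35*exp(2*m) - 80*exp(m) + 60)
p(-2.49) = 0.06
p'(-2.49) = 0.01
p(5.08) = -0.00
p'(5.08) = 0.00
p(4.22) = -0.00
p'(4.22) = 0.00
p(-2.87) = 0.06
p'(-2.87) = 0.01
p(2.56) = -0.00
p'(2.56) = 0.01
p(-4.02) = 0.05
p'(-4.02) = 0.00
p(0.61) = 32.79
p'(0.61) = 820.86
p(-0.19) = 0.26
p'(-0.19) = 0.51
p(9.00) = 0.00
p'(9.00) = 0.00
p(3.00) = 0.00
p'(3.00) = 0.00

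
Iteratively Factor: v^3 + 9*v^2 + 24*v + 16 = (v + 4)*(v^2 + 5*v + 4) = (v + 1)*(v + 4)*(v + 4)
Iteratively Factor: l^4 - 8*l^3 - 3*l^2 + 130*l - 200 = (l - 5)*(l^3 - 3*l^2 - 18*l + 40) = (l - 5)*(l - 2)*(l^2 - l - 20) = (l - 5)*(l - 2)*(l + 4)*(l - 5)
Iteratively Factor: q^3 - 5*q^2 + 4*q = (q - 1)*(q^2 - 4*q) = q*(q - 1)*(q - 4)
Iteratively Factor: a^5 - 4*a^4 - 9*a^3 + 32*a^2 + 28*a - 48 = (a + 2)*(a^4 - 6*a^3 + 3*a^2 + 26*a - 24) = (a + 2)^2*(a^3 - 8*a^2 + 19*a - 12) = (a - 4)*(a + 2)^2*(a^2 - 4*a + 3) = (a - 4)*(a - 1)*(a + 2)^2*(a - 3)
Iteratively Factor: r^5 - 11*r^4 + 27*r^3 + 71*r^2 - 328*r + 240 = (r - 4)*(r^4 - 7*r^3 - r^2 + 67*r - 60) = (r - 4)^2*(r^3 - 3*r^2 - 13*r + 15) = (r - 4)^2*(r - 1)*(r^2 - 2*r - 15) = (r - 5)*(r - 4)^2*(r - 1)*(r + 3)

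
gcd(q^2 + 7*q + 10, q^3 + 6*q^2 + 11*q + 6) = q + 2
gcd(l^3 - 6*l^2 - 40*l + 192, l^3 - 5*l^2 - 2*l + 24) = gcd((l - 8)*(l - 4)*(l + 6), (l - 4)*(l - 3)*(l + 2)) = l - 4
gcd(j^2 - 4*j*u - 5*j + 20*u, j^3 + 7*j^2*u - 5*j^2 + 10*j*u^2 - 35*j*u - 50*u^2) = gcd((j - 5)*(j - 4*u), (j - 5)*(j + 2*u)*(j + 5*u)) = j - 5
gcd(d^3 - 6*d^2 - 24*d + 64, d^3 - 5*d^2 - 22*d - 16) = d - 8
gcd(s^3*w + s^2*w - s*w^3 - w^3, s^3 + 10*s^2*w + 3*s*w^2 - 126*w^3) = 1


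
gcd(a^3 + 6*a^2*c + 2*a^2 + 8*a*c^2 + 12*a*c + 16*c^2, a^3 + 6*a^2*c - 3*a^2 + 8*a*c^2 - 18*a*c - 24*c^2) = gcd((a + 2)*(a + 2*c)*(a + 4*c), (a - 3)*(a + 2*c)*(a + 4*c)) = a^2 + 6*a*c + 8*c^2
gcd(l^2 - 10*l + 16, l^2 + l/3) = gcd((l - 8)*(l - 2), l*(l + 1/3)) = 1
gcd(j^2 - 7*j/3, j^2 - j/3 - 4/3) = 1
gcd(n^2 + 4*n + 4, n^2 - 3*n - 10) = n + 2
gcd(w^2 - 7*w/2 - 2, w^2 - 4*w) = w - 4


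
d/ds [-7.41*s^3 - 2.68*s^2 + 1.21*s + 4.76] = -22.23*s^2 - 5.36*s + 1.21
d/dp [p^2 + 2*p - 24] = 2*p + 2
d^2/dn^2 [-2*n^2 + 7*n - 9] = -4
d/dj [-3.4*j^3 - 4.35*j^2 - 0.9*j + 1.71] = -10.2*j^2 - 8.7*j - 0.9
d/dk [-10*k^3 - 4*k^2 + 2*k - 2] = -30*k^2 - 8*k + 2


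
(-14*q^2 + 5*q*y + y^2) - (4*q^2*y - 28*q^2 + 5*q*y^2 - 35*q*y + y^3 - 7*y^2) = -4*q^2*y + 14*q^2 - 5*q*y^2 + 40*q*y - y^3 + 8*y^2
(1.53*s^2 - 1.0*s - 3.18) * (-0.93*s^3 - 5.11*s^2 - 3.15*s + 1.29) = -1.4229*s^5 - 6.8883*s^4 + 3.2479*s^3 + 21.3735*s^2 + 8.727*s - 4.1022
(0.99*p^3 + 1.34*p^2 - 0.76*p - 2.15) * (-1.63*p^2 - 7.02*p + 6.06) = -1.6137*p^5 - 9.134*p^4 - 2.1686*p^3 + 16.9601*p^2 + 10.4874*p - 13.029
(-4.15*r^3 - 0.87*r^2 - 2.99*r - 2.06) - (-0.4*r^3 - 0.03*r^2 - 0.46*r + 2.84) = -3.75*r^3 - 0.84*r^2 - 2.53*r - 4.9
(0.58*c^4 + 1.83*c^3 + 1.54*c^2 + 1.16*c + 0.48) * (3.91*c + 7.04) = 2.2678*c^5 + 11.2385*c^4 + 18.9046*c^3 + 15.3772*c^2 + 10.0432*c + 3.3792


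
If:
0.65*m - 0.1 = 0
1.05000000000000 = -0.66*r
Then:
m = 0.15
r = -1.59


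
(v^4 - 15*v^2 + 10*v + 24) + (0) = v^4 - 15*v^2 + 10*v + 24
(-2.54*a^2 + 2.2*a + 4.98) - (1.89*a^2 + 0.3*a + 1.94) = -4.43*a^2 + 1.9*a + 3.04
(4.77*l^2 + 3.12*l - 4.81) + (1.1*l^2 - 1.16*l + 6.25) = 5.87*l^2 + 1.96*l + 1.44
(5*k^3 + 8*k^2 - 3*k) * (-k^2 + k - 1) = -5*k^5 - 3*k^4 + 6*k^3 - 11*k^2 + 3*k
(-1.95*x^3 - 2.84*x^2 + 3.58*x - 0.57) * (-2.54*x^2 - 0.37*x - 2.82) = 4.953*x^5 + 7.9351*x^4 - 2.5434*x^3 + 8.132*x^2 - 9.8847*x + 1.6074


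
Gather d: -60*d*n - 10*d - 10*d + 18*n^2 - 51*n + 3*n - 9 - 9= d*(-60*n - 20) + 18*n^2 - 48*n - 18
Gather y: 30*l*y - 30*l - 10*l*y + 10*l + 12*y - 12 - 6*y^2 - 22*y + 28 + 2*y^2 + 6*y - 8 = -20*l - 4*y^2 + y*(20*l - 4) + 8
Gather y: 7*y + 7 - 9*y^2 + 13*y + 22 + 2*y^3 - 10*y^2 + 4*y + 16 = 2*y^3 - 19*y^2 + 24*y + 45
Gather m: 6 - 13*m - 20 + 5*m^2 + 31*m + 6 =5*m^2 + 18*m - 8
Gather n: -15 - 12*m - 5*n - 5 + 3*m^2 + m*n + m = 3*m^2 - 11*m + n*(m - 5) - 20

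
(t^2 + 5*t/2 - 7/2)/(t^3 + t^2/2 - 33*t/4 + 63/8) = 4*(t - 1)/(4*t^2 - 12*t + 9)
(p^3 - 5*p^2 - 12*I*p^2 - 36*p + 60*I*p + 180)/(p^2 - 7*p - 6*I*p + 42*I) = (p^2 - p*(5 + 6*I) + 30*I)/(p - 7)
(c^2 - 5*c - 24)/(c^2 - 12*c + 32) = (c + 3)/(c - 4)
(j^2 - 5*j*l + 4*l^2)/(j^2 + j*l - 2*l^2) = (j - 4*l)/(j + 2*l)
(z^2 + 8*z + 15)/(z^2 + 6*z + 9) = (z + 5)/(z + 3)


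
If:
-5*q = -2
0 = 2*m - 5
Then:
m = 5/2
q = 2/5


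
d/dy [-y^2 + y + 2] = 1 - 2*y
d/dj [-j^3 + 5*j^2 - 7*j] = -3*j^2 + 10*j - 7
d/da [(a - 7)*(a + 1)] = 2*a - 6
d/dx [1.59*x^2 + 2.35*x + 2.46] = 3.18*x + 2.35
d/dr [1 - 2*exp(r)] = -2*exp(r)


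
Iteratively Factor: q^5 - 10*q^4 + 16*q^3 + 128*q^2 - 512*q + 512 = (q + 4)*(q^4 - 14*q^3 + 72*q^2 - 160*q + 128) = (q - 4)*(q + 4)*(q^3 - 10*q^2 + 32*q - 32) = (q - 4)^2*(q + 4)*(q^2 - 6*q + 8) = (q - 4)^2*(q - 2)*(q + 4)*(q - 4)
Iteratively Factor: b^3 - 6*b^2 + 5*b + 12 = (b - 3)*(b^2 - 3*b - 4) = (b - 4)*(b - 3)*(b + 1)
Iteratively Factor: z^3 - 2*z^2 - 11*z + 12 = (z - 1)*(z^2 - z - 12) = (z - 4)*(z - 1)*(z + 3)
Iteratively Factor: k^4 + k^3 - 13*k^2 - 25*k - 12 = (k - 4)*(k^3 + 5*k^2 + 7*k + 3) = (k - 4)*(k + 1)*(k^2 + 4*k + 3) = (k - 4)*(k + 1)*(k + 3)*(k + 1)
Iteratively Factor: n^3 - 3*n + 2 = (n + 2)*(n^2 - 2*n + 1) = (n - 1)*(n + 2)*(n - 1)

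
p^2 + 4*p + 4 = (p + 2)^2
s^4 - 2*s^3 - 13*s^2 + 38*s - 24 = (s - 3)*(s - 2)*(s - 1)*(s + 4)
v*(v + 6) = v^2 + 6*v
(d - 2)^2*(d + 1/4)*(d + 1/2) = d^4 - 13*d^3/4 + 9*d^2/8 + 5*d/2 + 1/2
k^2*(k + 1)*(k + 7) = k^4 + 8*k^3 + 7*k^2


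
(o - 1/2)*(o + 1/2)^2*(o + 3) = o^4 + 7*o^3/2 + 5*o^2/4 - 7*o/8 - 3/8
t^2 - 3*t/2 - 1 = (t - 2)*(t + 1/2)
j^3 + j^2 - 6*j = j*(j - 2)*(j + 3)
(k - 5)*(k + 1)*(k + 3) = k^3 - k^2 - 17*k - 15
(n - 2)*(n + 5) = n^2 + 3*n - 10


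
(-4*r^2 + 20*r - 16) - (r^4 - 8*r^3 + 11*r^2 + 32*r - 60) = -r^4 + 8*r^3 - 15*r^2 - 12*r + 44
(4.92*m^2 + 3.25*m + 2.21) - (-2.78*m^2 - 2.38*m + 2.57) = 7.7*m^2 + 5.63*m - 0.36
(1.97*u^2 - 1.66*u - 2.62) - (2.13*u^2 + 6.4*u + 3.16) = -0.16*u^2 - 8.06*u - 5.78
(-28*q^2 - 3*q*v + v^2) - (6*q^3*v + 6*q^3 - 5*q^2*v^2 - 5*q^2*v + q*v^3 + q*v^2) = -6*q^3*v - 6*q^3 + 5*q^2*v^2 + 5*q^2*v - 28*q^2 - q*v^3 - q*v^2 - 3*q*v + v^2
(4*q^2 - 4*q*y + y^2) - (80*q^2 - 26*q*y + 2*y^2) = -76*q^2 + 22*q*y - y^2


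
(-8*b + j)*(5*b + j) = -40*b^2 - 3*b*j + j^2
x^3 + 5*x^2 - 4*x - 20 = (x - 2)*(x + 2)*(x + 5)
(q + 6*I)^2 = q^2 + 12*I*q - 36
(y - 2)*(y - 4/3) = y^2 - 10*y/3 + 8/3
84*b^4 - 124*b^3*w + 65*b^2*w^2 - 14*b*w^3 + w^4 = (-7*b + w)*(-3*b + w)*(-2*b + w)^2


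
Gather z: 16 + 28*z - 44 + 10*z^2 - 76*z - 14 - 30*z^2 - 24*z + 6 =-20*z^2 - 72*z - 36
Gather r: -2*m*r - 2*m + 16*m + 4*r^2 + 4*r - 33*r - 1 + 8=14*m + 4*r^2 + r*(-2*m - 29) + 7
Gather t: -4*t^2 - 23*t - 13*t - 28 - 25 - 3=-4*t^2 - 36*t - 56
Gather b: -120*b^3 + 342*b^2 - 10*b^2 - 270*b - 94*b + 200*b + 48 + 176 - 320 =-120*b^3 + 332*b^2 - 164*b - 96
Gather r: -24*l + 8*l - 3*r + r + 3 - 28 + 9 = -16*l - 2*r - 16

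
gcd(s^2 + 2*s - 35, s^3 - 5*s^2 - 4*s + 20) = s - 5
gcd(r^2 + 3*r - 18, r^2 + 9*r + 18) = r + 6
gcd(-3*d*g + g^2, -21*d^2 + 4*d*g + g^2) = 3*d - g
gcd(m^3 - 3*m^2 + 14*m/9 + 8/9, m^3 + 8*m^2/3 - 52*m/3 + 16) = m^2 - 10*m/3 + 8/3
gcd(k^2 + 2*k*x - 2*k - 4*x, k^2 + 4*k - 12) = k - 2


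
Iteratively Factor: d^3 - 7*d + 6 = (d - 1)*(d^2 + d - 6) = (d - 1)*(d + 3)*(d - 2)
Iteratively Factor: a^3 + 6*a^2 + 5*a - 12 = (a - 1)*(a^2 + 7*a + 12) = (a - 1)*(a + 4)*(a + 3)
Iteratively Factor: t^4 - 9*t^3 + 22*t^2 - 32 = (t - 4)*(t^3 - 5*t^2 + 2*t + 8) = (t - 4)^2*(t^2 - t - 2) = (t - 4)^2*(t - 2)*(t + 1)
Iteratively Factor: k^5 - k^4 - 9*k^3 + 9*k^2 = (k + 3)*(k^4 - 4*k^3 + 3*k^2) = (k - 1)*(k + 3)*(k^3 - 3*k^2) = k*(k - 1)*(k + 3)*(k^2 - 3*k) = k*(k - 3)*(k - 1)*(k + 3)*(k)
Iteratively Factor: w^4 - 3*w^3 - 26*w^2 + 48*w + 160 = (w + 2)*(w^3 - 5*w^2 - 16*w + 80) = (w + 2)*(w + 4)*(w^2 - 9*w + 20) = (w - 4)*(w + 2)*(w + 4)*(w - 5)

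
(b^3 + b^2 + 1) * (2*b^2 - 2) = 2*b^5 + 2*b^4 - 2*b^3 - 2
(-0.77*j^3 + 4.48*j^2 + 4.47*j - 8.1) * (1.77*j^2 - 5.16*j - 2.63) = -1.3629*j^5 + 11.9028*j^4 - 13.1798*j^3 - 49.1846*j^2 + 30.0399*j + 21.303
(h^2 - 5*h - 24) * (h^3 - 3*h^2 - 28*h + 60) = h^5 - 8*h^4 - 37*h^3 + 272*h^2 + 372*h - 1440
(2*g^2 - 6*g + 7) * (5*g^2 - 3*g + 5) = 10*g^4 - 36*g^3 + 63*g^2 - 51*g + 35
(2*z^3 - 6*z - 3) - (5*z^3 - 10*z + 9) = -3*z^3 + 4*z - 12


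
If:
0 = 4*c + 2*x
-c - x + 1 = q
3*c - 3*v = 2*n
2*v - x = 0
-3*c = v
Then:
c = 0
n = 0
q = 1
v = 0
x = 0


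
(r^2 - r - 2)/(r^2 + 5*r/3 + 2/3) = 3*(r - 2)/(3*r + 2)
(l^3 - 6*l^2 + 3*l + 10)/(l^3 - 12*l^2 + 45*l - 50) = (l + 1)/(l - 5)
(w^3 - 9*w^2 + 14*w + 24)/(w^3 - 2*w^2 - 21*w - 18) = (w - 4)/(w + 3)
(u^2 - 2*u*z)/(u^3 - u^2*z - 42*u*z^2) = (-u + 2*z)/(-u^2 + u*z + 42*z^2)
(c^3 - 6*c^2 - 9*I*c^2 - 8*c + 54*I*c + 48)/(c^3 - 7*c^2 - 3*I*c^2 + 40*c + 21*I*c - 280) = (c^2 - c*(6 + I) + 6*I)/(c^2 + c*(-7 + 5*I) - 35*I)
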